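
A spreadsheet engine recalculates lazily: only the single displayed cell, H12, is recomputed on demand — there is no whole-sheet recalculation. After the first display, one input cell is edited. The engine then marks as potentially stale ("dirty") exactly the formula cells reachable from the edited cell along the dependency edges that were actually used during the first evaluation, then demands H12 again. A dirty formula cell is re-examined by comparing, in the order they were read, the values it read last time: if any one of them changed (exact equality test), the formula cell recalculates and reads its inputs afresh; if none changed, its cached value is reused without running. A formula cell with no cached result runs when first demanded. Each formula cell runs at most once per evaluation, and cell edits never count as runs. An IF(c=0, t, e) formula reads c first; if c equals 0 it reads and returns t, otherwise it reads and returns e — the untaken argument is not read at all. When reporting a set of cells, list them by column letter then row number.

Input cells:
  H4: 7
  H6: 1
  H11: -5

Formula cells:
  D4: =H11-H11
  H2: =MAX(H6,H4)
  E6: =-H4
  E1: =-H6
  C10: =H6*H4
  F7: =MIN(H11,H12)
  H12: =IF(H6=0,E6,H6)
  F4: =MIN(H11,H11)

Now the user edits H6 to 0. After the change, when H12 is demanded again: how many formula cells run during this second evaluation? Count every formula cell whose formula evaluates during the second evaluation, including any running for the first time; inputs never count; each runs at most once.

Formula cells that run: E6, H12 — 2 in total.
Key observation: a condition flipped, so demand reaches new nodes — E6 runs for the first time.

First evaluation (everything demanded from the output):
  H12 = IF(H6=0: H6=1 -> else branch H6) = 1

Propagation after the edit:
  E6: demanded for the first time — runs, produces -7.
  H12: runs — H6 1->0; H6 1->0; result -7.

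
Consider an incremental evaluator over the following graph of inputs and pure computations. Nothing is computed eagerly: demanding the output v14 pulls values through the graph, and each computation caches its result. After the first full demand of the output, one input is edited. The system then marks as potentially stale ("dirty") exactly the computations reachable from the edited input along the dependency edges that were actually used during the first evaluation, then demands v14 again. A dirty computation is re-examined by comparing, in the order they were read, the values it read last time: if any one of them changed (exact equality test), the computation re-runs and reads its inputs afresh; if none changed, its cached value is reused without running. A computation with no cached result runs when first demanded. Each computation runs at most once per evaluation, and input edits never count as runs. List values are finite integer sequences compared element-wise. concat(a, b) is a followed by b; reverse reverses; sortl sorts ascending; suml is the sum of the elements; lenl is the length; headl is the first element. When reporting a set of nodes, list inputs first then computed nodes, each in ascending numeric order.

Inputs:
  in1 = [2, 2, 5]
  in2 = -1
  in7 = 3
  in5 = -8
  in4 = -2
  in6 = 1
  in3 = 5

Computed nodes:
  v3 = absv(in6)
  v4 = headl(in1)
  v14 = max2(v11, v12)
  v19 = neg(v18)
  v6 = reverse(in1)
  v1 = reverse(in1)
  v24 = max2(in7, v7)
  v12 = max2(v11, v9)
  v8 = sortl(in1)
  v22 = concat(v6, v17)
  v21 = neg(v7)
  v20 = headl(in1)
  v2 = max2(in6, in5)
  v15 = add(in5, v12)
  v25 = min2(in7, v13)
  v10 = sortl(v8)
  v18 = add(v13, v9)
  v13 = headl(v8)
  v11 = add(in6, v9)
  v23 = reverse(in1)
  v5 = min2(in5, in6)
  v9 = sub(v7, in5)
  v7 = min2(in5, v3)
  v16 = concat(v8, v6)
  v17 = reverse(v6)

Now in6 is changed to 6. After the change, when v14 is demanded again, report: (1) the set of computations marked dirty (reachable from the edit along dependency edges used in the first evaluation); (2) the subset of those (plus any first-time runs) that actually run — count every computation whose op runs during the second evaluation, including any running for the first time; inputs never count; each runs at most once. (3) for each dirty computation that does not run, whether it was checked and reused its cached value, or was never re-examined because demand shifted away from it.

Initial pass — values computed on the first demand:
  v3 = absv(1) = 1
  v7 = min2(-8, 1) = -8
  v9 = sub(-8, -8) = 0
  v11 = add(1, 0) = 1
  v12 = max2(1, 0) = 1
  v14 = max2(1, 1) = 1

Second demand — change propagation:
  v3: re-runs because in6 1->6; new result 6.
  v7: re-runs because v3 1->6; new result -8 (unchanged).
  v9: re-examined; everything it read last time is the same (v7 unchanged, in5 unchanged) — cache 0 kept, no run.
  v11: re-runs because in6 1->6; new result 6.
  v12: re-runs because v11 1->6; new result 6.
  v14: re-runs because v11 1->6; v12 1->6; new result 6.

The important point: at v9 every value read last time is unchanged, so the dirty flag clears without a run.

Dirty set: v3, v7, v9, v11, v12, v14.
Run set: v3, v7, v11, v12, v14 (5 run).
Re-examined without running (cache reused): v9.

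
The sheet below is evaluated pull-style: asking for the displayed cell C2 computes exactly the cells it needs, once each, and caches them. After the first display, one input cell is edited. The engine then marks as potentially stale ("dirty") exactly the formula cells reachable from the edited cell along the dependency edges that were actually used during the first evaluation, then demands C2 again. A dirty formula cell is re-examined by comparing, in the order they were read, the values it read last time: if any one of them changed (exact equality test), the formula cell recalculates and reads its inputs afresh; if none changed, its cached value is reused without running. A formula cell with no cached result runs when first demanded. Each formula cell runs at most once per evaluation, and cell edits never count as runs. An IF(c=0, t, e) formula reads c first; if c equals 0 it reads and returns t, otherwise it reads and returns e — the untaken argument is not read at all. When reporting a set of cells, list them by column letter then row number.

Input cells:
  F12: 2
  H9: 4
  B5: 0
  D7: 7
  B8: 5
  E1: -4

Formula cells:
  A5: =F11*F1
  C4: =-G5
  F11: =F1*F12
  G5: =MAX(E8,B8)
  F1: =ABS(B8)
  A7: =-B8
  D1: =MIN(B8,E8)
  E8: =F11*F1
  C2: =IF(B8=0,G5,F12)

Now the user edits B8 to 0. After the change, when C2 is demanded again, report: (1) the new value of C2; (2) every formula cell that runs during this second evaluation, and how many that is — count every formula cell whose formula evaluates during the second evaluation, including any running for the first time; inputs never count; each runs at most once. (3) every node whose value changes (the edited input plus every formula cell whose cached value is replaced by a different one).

Demanding C2 again yields 0.
5 formula cells run: C2, E8, F1, F11, G5.
The nodes whose values change: B8, C2.
Note the branch switch — E8, F1, F11, G5 had no cache and run now for the first time.

First demand of the output computes:
  C2 = IF(B8=0: B8=5 -> else branch F12) = 2

After the edit, cleaning proceeds:
  F1: had never run; runs now, result 0.
  F11: had never run; runs now, result 0.
  E8: had never run; runs now, result 0.
  G5: had never run; runs now, result 0.
  C2: a read changed (B8 5->0) — executes, giving 0.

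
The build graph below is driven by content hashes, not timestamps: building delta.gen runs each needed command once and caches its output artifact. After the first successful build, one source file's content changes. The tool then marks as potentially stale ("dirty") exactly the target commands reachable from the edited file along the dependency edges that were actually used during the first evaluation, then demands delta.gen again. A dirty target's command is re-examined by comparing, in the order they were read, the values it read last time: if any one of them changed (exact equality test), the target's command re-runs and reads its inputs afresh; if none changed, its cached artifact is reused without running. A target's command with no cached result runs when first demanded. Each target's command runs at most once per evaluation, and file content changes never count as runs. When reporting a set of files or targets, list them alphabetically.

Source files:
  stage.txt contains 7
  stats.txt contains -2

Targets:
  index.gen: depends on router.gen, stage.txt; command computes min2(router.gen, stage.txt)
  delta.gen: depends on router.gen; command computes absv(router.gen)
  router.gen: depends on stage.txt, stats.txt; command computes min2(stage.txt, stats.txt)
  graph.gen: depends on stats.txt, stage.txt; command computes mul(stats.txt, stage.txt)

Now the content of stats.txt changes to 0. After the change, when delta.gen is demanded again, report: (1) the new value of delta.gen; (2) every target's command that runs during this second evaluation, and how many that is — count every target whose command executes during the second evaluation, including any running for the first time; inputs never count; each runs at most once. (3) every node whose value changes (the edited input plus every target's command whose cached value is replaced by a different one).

Initial pass — values computed on the first demand:
  router.gen = min2(7, -2) = -2
  delta.gen = absv(-2) = 2

Second demand — change propagation:
  router.gen: re-runs because stats.txt -2->0; new result 0.
  delta.gen: re-runs because router.gen -2->0; new result 0.

delta.gen now evaluates to 0.
Run set: delta.gen, router.gen (2 run).
Changed values: delta.gen, router.gen, stats.txt.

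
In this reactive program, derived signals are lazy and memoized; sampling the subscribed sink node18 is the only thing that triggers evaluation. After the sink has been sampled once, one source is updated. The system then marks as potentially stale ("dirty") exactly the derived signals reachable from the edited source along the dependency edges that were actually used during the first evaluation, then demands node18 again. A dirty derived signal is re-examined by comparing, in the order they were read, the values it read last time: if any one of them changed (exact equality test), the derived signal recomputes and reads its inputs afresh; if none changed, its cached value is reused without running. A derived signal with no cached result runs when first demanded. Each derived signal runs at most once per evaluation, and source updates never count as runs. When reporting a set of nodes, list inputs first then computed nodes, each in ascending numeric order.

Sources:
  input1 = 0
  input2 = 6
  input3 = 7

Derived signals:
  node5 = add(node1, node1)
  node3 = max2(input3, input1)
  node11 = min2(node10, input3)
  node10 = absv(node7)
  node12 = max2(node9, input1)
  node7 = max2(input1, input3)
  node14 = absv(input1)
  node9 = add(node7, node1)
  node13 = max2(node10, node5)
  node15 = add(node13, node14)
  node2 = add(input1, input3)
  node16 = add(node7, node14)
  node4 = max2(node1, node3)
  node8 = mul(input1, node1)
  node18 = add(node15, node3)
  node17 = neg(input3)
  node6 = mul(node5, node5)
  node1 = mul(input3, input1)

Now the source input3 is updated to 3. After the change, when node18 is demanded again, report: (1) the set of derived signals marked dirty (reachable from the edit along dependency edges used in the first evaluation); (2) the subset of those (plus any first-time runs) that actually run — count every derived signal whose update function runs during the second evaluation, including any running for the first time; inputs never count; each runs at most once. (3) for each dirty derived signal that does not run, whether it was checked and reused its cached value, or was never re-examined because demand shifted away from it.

First demand of the output computes:
  node1 = mul(7, 0) = 0
  node3 = max2(7, 0) = 7
  node5 = add(0, 0) = 0
  node7 = max2(0, 7) = 7
  node10 = absv(7) = 7
  node13 = max2(7, 0) = 7
  node14 = absv(0) = 0
  node15 = add(7, 0) = 7
  node18 = add(7, 7) = 14

After the edit, cleaning proceeds:
  node1: a read changed (input3 7->3) — executes, giving 0 — identical to its old value.
  node3: a read changed (input3 7->3) — executes, giving 3.
  node5: dirty, but its reads are unchanged (node1 unchanged, node1 unchanged); cached 0 stands.
  node7: a read changed (input3 7->3) — executes, giving 3.
  node10: a read changed (node7 7->3) — executes, giving 3.
  node13: a read changed (node10 7->3) — executes, giving 3.
  node15: a read changed (node13 7->3) — executes, giving 3.
  node18: a read changed (node15 7->3; node3 7->3) — executes, giving 6.

Note where the cutoff bites: node5 is checked, finds nothing changed, and keeps its cache.

The edit dirties: node1, node3, node5, node7, node10, node13, node15, node18.
7 derived signals run: node1, node3, node7, node10, node13, node15, node18.
Cache hits after checking: node5.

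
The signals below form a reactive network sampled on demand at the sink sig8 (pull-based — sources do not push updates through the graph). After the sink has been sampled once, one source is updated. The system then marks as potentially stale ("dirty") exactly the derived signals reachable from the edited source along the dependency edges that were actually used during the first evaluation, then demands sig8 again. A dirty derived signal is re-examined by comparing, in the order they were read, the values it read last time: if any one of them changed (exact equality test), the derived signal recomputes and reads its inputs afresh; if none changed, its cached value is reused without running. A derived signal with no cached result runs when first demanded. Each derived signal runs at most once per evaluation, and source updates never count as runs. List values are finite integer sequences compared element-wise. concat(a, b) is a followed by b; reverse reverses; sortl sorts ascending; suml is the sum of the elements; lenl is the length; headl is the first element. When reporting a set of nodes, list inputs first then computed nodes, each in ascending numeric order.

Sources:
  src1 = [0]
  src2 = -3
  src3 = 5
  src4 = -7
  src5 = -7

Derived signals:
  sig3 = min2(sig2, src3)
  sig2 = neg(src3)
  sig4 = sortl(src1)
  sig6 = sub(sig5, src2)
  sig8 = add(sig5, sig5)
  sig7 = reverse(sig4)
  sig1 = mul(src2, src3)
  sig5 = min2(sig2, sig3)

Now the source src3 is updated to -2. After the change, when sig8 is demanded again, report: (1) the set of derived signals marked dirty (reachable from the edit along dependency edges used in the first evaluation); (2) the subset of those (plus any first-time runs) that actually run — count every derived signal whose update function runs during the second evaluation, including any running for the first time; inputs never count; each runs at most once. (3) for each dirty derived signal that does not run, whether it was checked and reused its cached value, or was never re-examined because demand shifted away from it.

Dirty set: sig2, sig3, sig5, sig8.
Run set: sig2, sig3, sig5, sig8 (4 run).
All dirty derived signals ended up running.

Initial pass — values computed on the first demand:
  sig2 = neg(5) = -5
  sig3 = min2(-5, 5) = -5
  sig5 = min2(-5, -5) = -5
  sig8 = add(-5, -5) = -10

Second demand — change propagation:
  sig2: re-runs because src3 5->-2; new result 2.
  sig3: re-runs because sig2 -5->2; src3 5->-2; new result -2.
  sig5: re-runs because sig2 -5->2; sig3 -5->-2; new result -2.
  sig8: re-runs because sig5 -5->-2; sig5 -5->-2; new result -4.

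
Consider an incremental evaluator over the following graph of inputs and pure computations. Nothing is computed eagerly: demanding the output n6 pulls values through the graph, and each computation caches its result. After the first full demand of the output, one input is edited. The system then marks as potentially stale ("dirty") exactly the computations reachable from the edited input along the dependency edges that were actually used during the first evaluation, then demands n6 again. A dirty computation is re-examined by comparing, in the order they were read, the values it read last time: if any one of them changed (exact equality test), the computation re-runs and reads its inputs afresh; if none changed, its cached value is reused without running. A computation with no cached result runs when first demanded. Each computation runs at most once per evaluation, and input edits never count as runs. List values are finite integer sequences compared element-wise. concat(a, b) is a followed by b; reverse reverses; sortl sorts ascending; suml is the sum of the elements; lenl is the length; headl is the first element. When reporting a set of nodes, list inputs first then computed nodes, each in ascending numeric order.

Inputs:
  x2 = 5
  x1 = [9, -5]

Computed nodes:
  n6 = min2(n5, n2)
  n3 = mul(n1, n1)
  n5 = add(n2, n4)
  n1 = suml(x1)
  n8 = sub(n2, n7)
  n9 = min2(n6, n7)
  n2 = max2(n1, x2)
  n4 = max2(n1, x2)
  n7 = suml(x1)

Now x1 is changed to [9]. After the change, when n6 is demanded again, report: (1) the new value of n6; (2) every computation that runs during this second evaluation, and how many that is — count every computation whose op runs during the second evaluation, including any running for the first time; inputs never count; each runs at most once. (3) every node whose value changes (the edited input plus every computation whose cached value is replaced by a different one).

n6 now evaluates to 9.
Run set: n1, n2, n4, n5, n6 (5 run).
Changed values: x1, n1, n2, n4, n5, n6.

Initial pass — values computed on the first demand:
  n1 = suml([9, -5]) = 4
  n2 = max2(4, 5) = 5
  n4 = max2(4, 5) = 5
  n5 = add(5, 5) = 10
  n6 = min2(10, 5) = 5

Second demand — change propagation:
  n1: re-runs because x1 [9, -5]->[9]; new result 9.
  n2: re-runs because n1 4->9; new result 9.
  n4: re-runs because n1 4->9; new result 9.
  n5: re-runs because n2 5->9; n4 5->9; new result 18.
  n6: re-runs because n5 10->18; n2 5->9; new result 9.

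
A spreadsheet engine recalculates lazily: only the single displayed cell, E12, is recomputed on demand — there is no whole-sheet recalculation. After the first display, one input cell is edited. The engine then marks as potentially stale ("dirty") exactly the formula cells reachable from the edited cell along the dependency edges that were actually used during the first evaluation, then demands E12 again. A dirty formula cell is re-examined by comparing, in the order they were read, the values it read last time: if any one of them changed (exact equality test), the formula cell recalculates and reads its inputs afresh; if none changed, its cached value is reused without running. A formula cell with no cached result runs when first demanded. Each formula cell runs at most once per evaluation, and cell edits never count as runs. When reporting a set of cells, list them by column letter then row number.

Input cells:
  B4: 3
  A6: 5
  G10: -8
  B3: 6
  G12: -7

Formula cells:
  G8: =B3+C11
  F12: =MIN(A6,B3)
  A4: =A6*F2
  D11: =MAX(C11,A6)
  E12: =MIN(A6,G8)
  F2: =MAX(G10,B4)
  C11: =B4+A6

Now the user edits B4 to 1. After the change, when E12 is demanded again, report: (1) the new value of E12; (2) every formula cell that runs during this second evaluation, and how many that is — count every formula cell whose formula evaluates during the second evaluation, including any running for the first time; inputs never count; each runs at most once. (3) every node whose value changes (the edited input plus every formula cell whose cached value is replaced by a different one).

First evaluation (everything demanded from the output):
  C11 = 3 + 5 = 8
  G8 = 6 + 8 = 14
  E12 = MIN(5, 14) = 5

Propagation after the edit:
  C11: runs — B4 3->1; result 6.
  G8: runs — C11 8->6; result 12.
  E12: runs — G8 14->12; result 5 (same value as before).

New value of E12: 5.
Formula cells that run: C11, E12, G8 — 3 in total.
Values that change: B4, C11, G8.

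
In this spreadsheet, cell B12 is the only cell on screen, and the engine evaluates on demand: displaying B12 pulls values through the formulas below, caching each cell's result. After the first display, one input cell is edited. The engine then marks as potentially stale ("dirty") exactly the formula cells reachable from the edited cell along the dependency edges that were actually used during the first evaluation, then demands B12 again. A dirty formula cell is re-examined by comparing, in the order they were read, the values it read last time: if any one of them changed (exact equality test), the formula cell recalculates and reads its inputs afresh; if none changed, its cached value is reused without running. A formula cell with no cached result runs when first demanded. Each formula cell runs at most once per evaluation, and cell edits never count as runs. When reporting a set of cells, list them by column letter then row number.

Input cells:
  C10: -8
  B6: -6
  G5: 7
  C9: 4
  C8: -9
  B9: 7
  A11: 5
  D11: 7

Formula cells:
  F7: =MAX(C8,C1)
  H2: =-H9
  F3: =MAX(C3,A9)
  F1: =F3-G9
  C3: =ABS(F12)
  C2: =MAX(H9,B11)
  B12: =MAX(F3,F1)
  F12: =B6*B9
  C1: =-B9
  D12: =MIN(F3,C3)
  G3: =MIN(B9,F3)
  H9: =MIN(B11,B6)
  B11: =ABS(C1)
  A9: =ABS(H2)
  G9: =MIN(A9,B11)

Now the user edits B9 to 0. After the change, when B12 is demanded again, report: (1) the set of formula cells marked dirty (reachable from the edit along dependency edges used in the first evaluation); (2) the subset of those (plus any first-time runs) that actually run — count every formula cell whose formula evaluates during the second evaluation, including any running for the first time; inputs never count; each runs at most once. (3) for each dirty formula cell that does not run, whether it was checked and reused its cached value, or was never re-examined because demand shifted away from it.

Dirty set: A9, B11, B12, C1, C3, F1, F3, F12, G9, H2, H9.
Run set: B11, B12, C1, C3, F1, F3, F12, G9, H9 (9 run).
Re-examined without running (cache reused): A9, H2.
The important point: at H2 every value read last time is unchanged, so the dirty flag clears without a run.

Initial pass — values computed on the first demand:
  C1 = -(7) = -7
  B11 = ABS(-7) = 7
  F12 = -6 * 7 = -42
  C3 = ABS(-42) = 42
  H9 = MIN(7, -6) = -6
  H2 = -(-6) = 6
  A9 = ABS(6) = 6
  F3 = MAX(42, 6) = 42
  G9 = MIN(6, 7) = 6
  F1 = 42 - 6 = 36
  B12 = MAX(42, 36) = 42

Second demand — change propagation:
  C1: re-runs because B9 7->0; new result 0.
  B11: re-runs because C1 -7->0; new result 0.
  F12: re-runs because B9 7->0; new result 0.
  C3: re-runs because F12 -42->0; new result 0.
  H9: re-runs because B11 7->0; new result -6 (unchanged).
  H2: re-examined; everything it read last time is the same (H9 unchanged) — cache 6 kept, no run.
  A9: re-examined; everything it read last time is the same (H2 unchanged) — cache 6 kept, no run.
  F3: re-runs because C3 42->0; new result 6.
  G9: re-runs because B11 7->0; new result 0.
  F1: re-runs because F3 42->6; G9 6->0; new result 6.
  B12: re-runs because F3 42->6; F1 36->6; new result 6.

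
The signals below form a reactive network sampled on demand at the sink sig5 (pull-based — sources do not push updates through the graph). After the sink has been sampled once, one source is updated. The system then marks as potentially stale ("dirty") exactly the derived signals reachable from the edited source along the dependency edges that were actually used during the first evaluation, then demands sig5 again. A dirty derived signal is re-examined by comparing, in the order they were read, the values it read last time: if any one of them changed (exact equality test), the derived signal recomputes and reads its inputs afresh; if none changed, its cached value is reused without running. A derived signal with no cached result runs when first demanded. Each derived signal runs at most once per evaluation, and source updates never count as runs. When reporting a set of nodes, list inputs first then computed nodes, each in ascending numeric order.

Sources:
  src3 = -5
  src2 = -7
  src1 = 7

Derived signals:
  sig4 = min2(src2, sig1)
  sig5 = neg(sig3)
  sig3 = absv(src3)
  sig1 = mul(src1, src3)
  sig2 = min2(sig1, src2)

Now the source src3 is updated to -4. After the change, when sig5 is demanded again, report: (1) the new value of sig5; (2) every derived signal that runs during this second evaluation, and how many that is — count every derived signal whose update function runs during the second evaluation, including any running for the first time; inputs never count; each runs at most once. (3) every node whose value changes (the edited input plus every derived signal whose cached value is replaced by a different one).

Initial pass — values computed on the first demand:
  sig3 = absv(-5) = 5
  sig5 = neg(5) = -5

Second demand — change propagation:
  sig3: re-runs because src3 -5->-4; new result 4.
  sig5: re-runs because sig3 5->4; new result -4.

sig5 now evaluates to -4.
Run set: sig3, sig5 (2 run).
Changed values: src3, sig3, sig5.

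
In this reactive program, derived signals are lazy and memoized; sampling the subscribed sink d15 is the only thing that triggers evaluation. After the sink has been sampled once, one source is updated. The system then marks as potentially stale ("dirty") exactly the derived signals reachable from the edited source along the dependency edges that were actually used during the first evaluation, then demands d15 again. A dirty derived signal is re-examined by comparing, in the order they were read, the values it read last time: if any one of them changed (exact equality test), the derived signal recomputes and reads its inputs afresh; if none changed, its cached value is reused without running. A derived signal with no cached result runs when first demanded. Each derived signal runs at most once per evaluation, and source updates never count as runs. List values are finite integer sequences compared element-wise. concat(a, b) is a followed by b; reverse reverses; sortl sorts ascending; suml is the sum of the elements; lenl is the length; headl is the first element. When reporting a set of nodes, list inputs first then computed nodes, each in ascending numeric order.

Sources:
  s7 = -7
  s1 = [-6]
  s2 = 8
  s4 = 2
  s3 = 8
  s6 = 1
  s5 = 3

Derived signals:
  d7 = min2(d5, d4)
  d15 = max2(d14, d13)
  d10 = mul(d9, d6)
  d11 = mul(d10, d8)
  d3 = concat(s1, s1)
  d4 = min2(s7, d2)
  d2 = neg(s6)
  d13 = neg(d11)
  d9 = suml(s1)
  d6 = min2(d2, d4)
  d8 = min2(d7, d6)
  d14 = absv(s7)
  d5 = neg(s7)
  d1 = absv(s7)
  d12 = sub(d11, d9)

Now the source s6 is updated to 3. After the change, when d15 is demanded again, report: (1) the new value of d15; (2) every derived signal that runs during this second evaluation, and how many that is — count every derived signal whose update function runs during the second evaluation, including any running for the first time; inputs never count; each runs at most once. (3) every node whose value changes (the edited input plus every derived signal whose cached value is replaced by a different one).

Demanding d15 again yields 294.
3 derived signals run: d2, d4, d6.
The nodes whose values change: s6, d2.
Note where the cutoff bites: d7 is checked, finds nothing changed, and keeps its cache.

First demand of the output computes:
  d2 = neg(1) = -1
  d4 = min2(-7, -1) = -7
  d5 = neg(-7) = 7
  d6 = min2(-1, -7) = -7
  d7 = min2(7, -7) = -7
  d8 = min2(-7, -7) = -7
  d9 = suml([-6]) = -6
  d10 = mul(-6, -7) = 42
  d11 = mul(42, -7) = -294
  d13 = neg(-294) = 294
  d14 = absv(-7) = 7
  d15 = max2(7, 294) = 294

After the edit, cleaning proceeds:
  d2: a read changed (s6 1->3) — executes, giving -3.
  d4: a read changed (d2 -1->-3) — executes, giving -7 — identical to its old value.
  d6: a read changed (d2 -1->-3) — executes, giving -7 — identical to its old value.
  d7: dirty, but its reads are unchanged (d5 unchanged, d4 unchanged); cached -7 stands.
  d8: dirty, but its reads are unchanged (d7 unchanged, d6 unchanged); cached -7 stands.
  d10: dirty, but its reads are unchanged (d9 unchanged, d6 unchanged); cached 42 stands.
  d11: dirty, but its reads are unchanged (d10 unchanged, d8 unchanged); cached -294 stands.
  d13: dirty, but its reads are unchanged (d11 unchanged); cached 294 stands.
  d15: dirty, but its reads are unchanged (d14 unchanged, d13 unchanged); cached 294 stands.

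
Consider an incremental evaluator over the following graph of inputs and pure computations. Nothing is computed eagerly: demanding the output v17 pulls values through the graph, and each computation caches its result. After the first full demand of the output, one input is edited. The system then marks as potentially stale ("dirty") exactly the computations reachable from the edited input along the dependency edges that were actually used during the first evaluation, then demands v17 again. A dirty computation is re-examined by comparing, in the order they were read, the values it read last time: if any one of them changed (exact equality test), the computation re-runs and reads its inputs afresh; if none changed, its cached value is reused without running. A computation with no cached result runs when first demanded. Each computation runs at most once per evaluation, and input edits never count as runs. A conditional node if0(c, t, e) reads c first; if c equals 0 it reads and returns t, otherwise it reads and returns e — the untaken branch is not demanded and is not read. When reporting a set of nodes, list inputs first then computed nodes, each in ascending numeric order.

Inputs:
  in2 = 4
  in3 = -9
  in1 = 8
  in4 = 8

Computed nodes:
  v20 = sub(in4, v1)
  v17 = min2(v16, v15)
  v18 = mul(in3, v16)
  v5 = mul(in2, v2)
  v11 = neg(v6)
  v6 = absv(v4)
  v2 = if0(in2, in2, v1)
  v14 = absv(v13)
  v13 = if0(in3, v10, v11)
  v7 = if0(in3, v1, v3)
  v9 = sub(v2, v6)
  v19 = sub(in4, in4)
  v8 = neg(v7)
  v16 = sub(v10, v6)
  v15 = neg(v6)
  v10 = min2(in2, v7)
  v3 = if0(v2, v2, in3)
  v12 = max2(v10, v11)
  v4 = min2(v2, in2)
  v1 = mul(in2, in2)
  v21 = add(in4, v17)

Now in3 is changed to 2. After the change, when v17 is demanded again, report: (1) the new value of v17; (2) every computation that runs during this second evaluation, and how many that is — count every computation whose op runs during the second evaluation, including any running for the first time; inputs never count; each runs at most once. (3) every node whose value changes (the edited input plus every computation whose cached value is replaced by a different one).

v17 now evaluates to -4.
Run set: v3, v7, v10, v16, v17 (5 run).
Changed values: in3, v3, v7, v10, v16, v17.

Initial pass — values computed on the first demand:
  v1 = mul(4, 4) = 16
  v2 = if0(in2=4 -> else branch v1) = 16
  v3 = if0(v2=16 -> else branch in3) = -9
  v4 = min2(16, 4) = 4
  v6 = absv(4) = 4
  v7 = if0(in3=-9 -> else branch v3) = -9
  v10 = min2(4, -9) = -9
  v15 = neg(4) = -4
  v16 = sub(-9, 4) = -13
  v17 = min2(-13, -4) = -13

Second demand — change propagation:
  v3: re-runs because in3 -9->2; new result 2.
  v7: re-runs because in3 -9->2; v3 -9->2; new result 2.
  v10: re-runs because v7 -9->2; new result 2.
  v16: re-runs because v10 -9->2; new result -2.
  v17: re-runs because v16 -13->-2; new result -4.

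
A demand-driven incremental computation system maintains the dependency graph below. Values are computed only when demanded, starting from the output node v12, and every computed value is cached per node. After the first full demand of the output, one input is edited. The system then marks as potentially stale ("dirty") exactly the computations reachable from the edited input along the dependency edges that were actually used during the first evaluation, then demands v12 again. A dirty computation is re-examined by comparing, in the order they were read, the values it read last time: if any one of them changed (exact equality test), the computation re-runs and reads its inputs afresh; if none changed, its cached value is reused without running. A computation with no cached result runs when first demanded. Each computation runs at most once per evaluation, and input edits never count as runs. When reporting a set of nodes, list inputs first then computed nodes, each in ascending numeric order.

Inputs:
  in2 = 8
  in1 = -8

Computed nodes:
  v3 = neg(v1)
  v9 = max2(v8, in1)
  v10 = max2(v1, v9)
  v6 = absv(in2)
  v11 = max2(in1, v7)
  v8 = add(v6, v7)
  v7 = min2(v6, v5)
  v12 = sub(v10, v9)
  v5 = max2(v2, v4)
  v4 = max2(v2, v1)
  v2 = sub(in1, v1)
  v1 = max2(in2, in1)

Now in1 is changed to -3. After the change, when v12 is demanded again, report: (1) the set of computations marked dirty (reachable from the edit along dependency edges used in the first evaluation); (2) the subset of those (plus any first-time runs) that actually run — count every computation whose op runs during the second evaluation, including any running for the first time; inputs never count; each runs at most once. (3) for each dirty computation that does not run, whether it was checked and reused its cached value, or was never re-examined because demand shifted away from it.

First evaluation (everything demanded from the output):
  v1 = max2(8, -8) = 8
  v2 = sub(-8, 8) = -16
  v4 = max2(-16, 8) = 8
  v5 = max2(-16, 8) = 8
  v6 = absv(8) = 8
  v7 = min2(8, 8) = 8
  v8 = add(8, 8) = 16
  v9 = max2(16, -8) = 16
  v10 = max2(8, 16) = 16
  v12 = sub(16, 16) = 0

Propagation after the edit:
  v1: runs — in1 -8->-3; result 8 (same value as before).
  v2: runs — in1 -8->-3; result -11.
  v4: runs — v2 -16->-11; result 8 (same value as before).
  v5: runs — v2 -16->-11; result 8 (same value as before).
  v7: checked — values it read are unchanged (v6 unchanged, v5 unchanged); reused cached 8 without running.
  v8: checked — values it read are unchanged (v6 unchanged, v7 unchanged); reused cached 16 without running.
  v9: runs — in1 -8->-3; result 16 (same value as before).
  v10: checked — values it read are unchanged (v1 unchanged, v9 unchanged); reused cached 16 without running.
  v12: checked — values it read are unchanged (v10 unchanged, v9 unchanged); reused cached 0 without running.

Key observation: the cutoff stops propagation at v7 — its inputs' values are unchanged, so it reuses its cache.

Marked dirty: v1, v2, v4, v5, v7, v8, v9, v10, v12.
Computations that run: v1, v2, v4, v5, v9 — 5 in total.
Checked but reused from cache: v7, v8, v10, v12.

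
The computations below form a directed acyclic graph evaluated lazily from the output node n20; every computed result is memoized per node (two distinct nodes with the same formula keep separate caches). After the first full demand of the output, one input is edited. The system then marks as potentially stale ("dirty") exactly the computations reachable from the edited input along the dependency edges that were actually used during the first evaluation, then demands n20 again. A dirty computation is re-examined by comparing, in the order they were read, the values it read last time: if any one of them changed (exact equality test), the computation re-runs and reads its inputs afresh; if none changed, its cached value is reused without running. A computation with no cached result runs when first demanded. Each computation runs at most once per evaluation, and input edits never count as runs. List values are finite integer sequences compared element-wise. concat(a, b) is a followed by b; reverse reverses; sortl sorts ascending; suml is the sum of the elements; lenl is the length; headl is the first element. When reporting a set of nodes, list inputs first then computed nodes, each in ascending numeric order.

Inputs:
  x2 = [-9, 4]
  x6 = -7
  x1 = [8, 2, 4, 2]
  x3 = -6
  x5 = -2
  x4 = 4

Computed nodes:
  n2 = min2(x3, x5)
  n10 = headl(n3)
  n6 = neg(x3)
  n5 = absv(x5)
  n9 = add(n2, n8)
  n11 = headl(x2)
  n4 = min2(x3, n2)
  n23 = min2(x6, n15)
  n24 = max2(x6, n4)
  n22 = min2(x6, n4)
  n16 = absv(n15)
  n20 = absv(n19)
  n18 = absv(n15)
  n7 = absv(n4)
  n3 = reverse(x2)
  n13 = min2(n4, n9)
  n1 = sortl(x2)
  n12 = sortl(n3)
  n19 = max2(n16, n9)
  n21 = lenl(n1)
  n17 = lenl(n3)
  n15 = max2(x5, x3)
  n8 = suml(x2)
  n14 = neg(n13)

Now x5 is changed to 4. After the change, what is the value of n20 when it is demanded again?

First demand of the output computes:
  n2 = min2(-6, -2) = -6
  n8 = suml([-9, 4]) = -5
  n9 = add(-6, -5) = -11
  n15 = max2(-2, -6) = -2
  n16 = absv(-2) = 2
  n19 = max2(2, -11) = 2
  n20 = absv(2) = 2

After the edit, cleaning proceeds:
  n2: a read changed (x5 -2->4) — executes, giving -6 — identical to its old value.
  n9: dirty, but its reads are unchanged (n2 unchanged, n8 unchanged); cached -11 stands.
  n15: a read changed (x5 -2->4) — executes, giving 4.
  n16: a read changed (n15 -2->4) — executes, giving 4.
  n19: a read changed (n16 2->4) — executes, giving 4.
  n20: a read changed (n19 2->4) — executes, giving 4.

Note where the cutoff bites: n9 is checked, finds nothing changed, and keeps its cache.

Demanding n20 again yields 4.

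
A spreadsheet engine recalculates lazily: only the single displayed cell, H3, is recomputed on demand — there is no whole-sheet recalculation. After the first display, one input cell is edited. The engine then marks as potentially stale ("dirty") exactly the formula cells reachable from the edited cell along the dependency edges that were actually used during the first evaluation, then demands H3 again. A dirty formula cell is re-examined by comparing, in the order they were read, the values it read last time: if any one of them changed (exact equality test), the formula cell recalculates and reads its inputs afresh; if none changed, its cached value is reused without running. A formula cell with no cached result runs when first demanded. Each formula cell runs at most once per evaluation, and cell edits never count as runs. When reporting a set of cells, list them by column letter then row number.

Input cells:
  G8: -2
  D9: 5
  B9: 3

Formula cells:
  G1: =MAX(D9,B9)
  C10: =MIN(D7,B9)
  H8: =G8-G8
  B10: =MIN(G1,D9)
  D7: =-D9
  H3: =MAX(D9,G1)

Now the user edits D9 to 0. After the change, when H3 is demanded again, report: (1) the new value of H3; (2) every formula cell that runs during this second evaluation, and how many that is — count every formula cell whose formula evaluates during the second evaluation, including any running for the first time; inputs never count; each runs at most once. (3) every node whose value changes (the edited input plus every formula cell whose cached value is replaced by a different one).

First evaluation (everything demanded from the output):
  G1 = MAX(5, 3) = 5
  H3 = MAX(5, 5) = 5

Propagation after the edit:
  G1: runs — D9 5->0; result 3.
  H3: runs — D9 5->0; G1 5->3; result 3.

New value of H3: 3.
Formula cells that run: G1, H3 — 2 in total.
Values that change: D9, G1, H3.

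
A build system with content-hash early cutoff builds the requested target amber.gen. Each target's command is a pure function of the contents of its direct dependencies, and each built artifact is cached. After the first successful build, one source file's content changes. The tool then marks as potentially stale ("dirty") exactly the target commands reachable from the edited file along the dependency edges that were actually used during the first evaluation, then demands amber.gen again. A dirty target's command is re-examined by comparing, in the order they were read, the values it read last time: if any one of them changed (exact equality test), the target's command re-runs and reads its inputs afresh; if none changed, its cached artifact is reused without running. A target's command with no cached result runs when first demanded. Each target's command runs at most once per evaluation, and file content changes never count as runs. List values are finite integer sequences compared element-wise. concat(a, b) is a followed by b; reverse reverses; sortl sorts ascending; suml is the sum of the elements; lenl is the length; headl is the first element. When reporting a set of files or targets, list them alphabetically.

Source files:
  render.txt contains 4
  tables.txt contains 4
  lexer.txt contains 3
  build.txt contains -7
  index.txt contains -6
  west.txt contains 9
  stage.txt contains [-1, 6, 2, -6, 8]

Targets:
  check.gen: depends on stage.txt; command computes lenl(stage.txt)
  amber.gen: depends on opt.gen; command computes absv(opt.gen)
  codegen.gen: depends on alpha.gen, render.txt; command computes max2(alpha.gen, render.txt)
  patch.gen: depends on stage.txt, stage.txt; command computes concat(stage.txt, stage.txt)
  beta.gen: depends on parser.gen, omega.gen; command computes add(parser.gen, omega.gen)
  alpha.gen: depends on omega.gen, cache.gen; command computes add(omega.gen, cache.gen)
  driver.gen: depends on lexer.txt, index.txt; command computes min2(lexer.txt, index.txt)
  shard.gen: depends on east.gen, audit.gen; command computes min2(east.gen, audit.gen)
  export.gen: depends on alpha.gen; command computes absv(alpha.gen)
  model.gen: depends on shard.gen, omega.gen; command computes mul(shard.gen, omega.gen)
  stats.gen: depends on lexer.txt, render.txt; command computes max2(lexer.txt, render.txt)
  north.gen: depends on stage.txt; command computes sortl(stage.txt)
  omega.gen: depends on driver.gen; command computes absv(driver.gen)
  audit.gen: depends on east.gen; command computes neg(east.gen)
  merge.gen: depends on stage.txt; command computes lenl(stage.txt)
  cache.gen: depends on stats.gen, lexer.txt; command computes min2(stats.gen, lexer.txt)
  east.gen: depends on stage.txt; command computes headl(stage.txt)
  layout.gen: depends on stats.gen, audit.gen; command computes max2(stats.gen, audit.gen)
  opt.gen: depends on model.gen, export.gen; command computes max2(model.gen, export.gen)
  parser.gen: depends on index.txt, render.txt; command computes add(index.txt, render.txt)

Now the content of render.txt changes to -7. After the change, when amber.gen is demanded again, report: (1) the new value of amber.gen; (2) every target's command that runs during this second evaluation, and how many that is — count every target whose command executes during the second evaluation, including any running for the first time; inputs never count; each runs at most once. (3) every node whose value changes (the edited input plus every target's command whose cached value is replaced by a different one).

New value of amber.gen: 9.
Target commands that run: cache.gen, stats.gen — 2 in total.
Values that change: render.txt, stats.gen.
Key observation: the change is absorbed at cache.gen — it re-runs but produces the same value, and the output's value is unchanged.

First evaluation (everything demanded from the output):
  driver.gen = min2(3, -6) = -6
  east.gen = headl([-1, 6, 2, -6, 8]) = -1
  audit.gen = neg(-1) = 1
  omega.gen = absv(-6) = 6
  shard.gen = min2(-1, 1) = -1
  model.gen = mul(-1, 6) = -6
  stats.gen = max2(3, 4) = 4
  cache.gen = min2(4, 3) = 3
  alpha.gen = add(6, 3) = 9
  export.gen = absv(9) = 9
  opt.gen = max2(-6, 9) = 9
  amber.gen = absv(9) = 9

Propagation after the edit:
  stats.gen: runs — render.txt 4->-7; result 3.
  cache.gen: runs — stats.gen 4->3; result 3 (same value as before).
  alpha.gen: checked — values it read are unchanged (omega.gen unchanged, cache.gen unchanged); reused cached 9 without running.
  export.gen: checked — values it read are unchanged (alpha.gen unchanged); reused cached 9 without running.
  opt.gen: checked — values it read are unchanged (model.gen unchanged, export.gen unchanged); reused cached 9 without running.
  amber.gen: checked — values it read are unchanged (opt.gen unchanged); reused cached 9 without running.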